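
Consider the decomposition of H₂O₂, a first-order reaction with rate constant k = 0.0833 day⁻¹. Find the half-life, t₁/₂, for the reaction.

8.321 day

Step 1: For a first-order reaction, t₁/₂ = ln(2)/k
Step 2: t₁/₂ = ln(2)/0.0833
Step 3: t₁/₂ = 0.6931/0.0833 = 8.321 day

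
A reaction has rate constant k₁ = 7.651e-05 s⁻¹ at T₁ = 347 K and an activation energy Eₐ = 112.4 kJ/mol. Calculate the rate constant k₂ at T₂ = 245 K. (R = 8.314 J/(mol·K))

6.907e-12 s⁻¹

Step 1: Use the two-temperature Arrhenius form: ln(k₂/k₁) = -Eₐ/R × (1/T₂ - 1/T₁)
Step 2: Convert Eₐ to J/mol: 112.4 kJ/mol = 112400 J/mol
Step 3: 1/T₂ - 1/T₁ = 1/245 - 1/347 = 1.199788e-03 K⁻¹
Step 4: ln(k₂/k₁) = -112400/8.314 × 1.199788e-03 = -16.22037
Step 5: k₂ = k₁ × exp(-16.22037) = 7.651e-05 × 9.02782e-08 = 6.907e-12 s⁻¹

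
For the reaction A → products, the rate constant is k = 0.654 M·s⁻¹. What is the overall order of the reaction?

zeroth order (0)

Step 1: The units of k for an nth-order reaction are (concentration)^(1-n)·(time)⁻¹.
Step 2: Here k has units M·s⁻¹, so the concentration exponent is 1.
Step 3: 1 - n = 1 ⇒ n = 0. The reaction is zeroth order.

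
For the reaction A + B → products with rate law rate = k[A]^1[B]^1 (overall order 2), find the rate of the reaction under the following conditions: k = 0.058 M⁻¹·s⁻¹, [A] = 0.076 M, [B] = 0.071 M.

0.000313 M/s

Step 1: The rate law is rate = k[A]^1[B]^1, overall order = 1+1 = 2
Step 2: Substitute values: rate = 0.058 × (0.076)^1 × (0.071)^1
Step 3: rate = 0.058 × 0.076 × 0.071 = 0.000312968 M/s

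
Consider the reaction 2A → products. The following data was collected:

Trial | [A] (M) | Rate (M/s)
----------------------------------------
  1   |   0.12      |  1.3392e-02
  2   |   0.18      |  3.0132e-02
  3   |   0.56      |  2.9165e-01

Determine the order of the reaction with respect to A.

second order (2)

Step 1: Compare trials to find order n where rate₂/rate₁ = ([A]₂/[A]₁)^n
Step 2: rate₂/rate₁ = 3.0132e-02/1.3392e-02 = 2.25
Step 3: [A]₂/[A]₁ = 0.18/0.12 = 1.5
Step 4: n = ln(2.25)/ln(1.5) = 2.00 ≈ 2
Step 5: The reaction is second order in A.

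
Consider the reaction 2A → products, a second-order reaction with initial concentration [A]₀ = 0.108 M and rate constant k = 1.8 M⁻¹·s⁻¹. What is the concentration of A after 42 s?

0.01178 M

Step 1: For a second-order reaction: 1/[A] = 1/[A]₀ + kt
Step 2: 1/[A] = 1/0.108 + 1.8 × 42
Step 3: 1/[A] = 9.259 + 75.6 = 84.86
Step 4: [A] = 1/84.86 = 0.01178 M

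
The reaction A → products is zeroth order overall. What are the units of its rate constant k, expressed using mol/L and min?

mol/L·min⁻¹

Step 1: For overall order n, rate = k × (concentration)^n.
Step 2: Rate has units mol/L·min⁻¹; concentration term has units (mol/L)^0.
Step 3: k = rate / (concentration)^n, so units of k = (mol/L)^(1-0)·min⁻¹ = mol/L·min⁻¹.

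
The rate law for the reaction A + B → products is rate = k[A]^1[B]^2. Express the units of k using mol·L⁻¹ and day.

(mol·L⁻¹)⁻²·day⁻¹

Step 1: Overall order = 1 + 2 = 3.
Step 2: rate has units mol·L⁻¹·day⁻¹; [A]^1[B]^2 has units (mol·L⁻¹)^3.
Step 3: k = rate/([A]^1[B]^2), so units of k = (mol·L⁻¹)^(1-3)·day⁻¹ = (mol·L⁻¹)⁻²·day⁻¹.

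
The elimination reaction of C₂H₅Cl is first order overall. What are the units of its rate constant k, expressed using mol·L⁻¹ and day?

day⁻¹

Step 1: For overall order n, rate = k × (concentration)^n.
Step 2: Rate has units mol·L⁻¹·day⁻¹; concentration term has units (mol·L⁻¹)^1.
Step 3: k = rate / (concentration)^n, so units of k = (mol·L⁻¹)^(1-1)·day⁻¹ = day⁻¹.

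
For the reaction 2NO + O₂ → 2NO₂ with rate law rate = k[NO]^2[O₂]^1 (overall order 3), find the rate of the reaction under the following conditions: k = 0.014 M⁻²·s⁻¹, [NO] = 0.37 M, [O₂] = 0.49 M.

0.0009391 M/s

Step 1: The rate law is rate = k[NO]^2[O₂]^1, overall order = 2+1 = 3
Step 2: Substitute values: rate = 0.014 × (0.37)^2 × (0.49)^1
Step 3: rate = 0.014 × 0.1369 × 0.49 = 0.000939134 M/s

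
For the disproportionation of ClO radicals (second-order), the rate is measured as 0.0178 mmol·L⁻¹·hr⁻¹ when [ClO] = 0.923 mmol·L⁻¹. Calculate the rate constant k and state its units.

0.02089 (mmol·L⁻¹)⁻¹·hr⁻¹

Step 1: rate = k[ClO]^2, so k = rate / [ClO]^2.
Step 2: k = 0.0178 / (0.923)^2 = 0.0178 / 0.8519.
Step 3: k = 0.02089 (mmol·L⁻¹)⁻¹·hr⁻¹.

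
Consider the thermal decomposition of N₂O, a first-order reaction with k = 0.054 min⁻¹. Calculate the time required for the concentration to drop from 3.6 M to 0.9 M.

25.67 min

Step 1: For first-order: t = ln([N₂O]₀/[N₂O])/k
Step 2: t = ln(3.6/0.9)/0.054
Step 3: t = ln(4)/0.054
Step 4: t = 1.386/0.054 = 25.67 min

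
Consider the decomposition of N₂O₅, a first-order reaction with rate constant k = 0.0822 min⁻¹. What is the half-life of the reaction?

8.432 min

Step 1: For a first-order reaction, t₁/₂ = ln(2)/k
Step 2: t₁/₂ = ln(2)/0.0822
Step 3: t₁/₂ = 0.6931/0.0822 = 8.432 min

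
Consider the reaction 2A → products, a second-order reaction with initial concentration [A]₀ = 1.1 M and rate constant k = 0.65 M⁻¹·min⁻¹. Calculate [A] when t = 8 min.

0.1637 M

Step 1: For a second-order reaction: 1/[A] = 1/[A]₀ + kt
Step 2: 1/[A] = 1/1.1 + 0.65 × 8
Step 3: 1/[A] = 0.9091 + 5.2 = 6.109
Step 4: [A] = 1/6.109 = 0.1637 M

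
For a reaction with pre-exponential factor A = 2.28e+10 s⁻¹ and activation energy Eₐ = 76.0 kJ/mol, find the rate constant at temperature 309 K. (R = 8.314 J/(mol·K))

3.24e-03 s⁻¹

Step 1: Use the Arrhenius equation: k = A × exp(-Eₐ/RT)
Step 2: Convert Eₐ to J/mol: 76.0 kJ/mol = 76000 J/mol
Step 3: Calculate the exponent: -Eₐ/(RT) = -76000/(8.314 × 309) = -29.58320
Step 4: k = 2.28e+10 × exp(-29.58320)
Step 5: k = 2.28e+10 × 1.41964e-13 = 3.2368e-03 s⁻¹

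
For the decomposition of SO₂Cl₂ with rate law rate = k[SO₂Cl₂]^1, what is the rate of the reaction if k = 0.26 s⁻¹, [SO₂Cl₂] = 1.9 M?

0.494 M/s

Step 1: Identify the rate law: rate = k[SO₂Cl₂]^1
Step 2: Substitute values: rate = 0.26 × (1.9)^1
Step 3: Calculate: rate = 0.26 × 1.9 = 0.494 M/s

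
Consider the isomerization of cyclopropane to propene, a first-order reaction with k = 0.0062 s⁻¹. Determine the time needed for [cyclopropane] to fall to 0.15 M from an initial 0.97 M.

301.1 s

Step 1: For first-order: t = ln([cyclopropane]₀/[cyclopropane])/k
Step 2: t = ln(0.97/0.15)/0.0062
Step 3: t = ln(6.467)/0.0062
Step 4: t = 1.867/0.0062 = 301.1 s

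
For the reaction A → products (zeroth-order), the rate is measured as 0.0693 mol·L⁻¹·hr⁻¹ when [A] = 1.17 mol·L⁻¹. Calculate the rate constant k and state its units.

0.0693 mol·L⁻¹·hr⁻¹

Step 1: For a zeroth-order reaction, rate = k (independent of concentration).
Step 2: k = rate = 0.0693 mol·L⁻¹·hr⁻¹.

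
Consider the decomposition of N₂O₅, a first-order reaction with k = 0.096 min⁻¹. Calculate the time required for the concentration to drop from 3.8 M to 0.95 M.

14.44 min

Step 1: For first-order: t = ln([N₂O₅]₀/[N₂O₅])/k
Step 2: t = ln(3.8/0.95)/0.096
Step 3: t = ln(4)/0.096
Step 4: t = 1.386/0.096 = 14.44 min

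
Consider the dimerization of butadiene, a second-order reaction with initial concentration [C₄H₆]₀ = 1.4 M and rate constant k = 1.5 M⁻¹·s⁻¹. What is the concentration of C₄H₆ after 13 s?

0.04947 M

Step 1: For a second-order reaction: 1/[C₄H₆] = 1/[C₄H₆]₀ + kt
Step 2: 1/[C₄H₆] = 1/1.4 + 1.5 × 13
Step 3: 1/[C₄H₆] = 0.7143 + 19.5 = 20.21
Step 4: [C₄H₆] = 1/20.21 = 0.04947 M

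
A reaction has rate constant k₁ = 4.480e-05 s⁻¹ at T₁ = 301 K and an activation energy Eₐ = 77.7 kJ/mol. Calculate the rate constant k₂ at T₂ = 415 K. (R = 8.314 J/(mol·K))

2.267e-01 s⁻¹

Step 1: Use the two-temperature Arrhenius form: ln(k₂/k₁) = -Eₐ/R × (1/T₂ - 1/T₁)
Step 2: Convert Eₐ to J/mol: 77.7 kJ/mol = 77700 J/mol
Step 3: 1/T₂ - 1/T₁ = 1/415 - 1/301 = -9.126206e-04 K⁻¹
Step 4: ln(k₂/k₁) = -77700/8.314 × -9.126206e-04 = 8.52906
Step 5: k₂ = k₁ × exp(8.52906) = 4.480e-05 × 5.05969e+03 = 2.267e-01 s⁻¹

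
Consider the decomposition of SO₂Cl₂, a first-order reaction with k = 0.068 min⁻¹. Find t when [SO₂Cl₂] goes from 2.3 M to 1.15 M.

10.19 min

Step 1: For first-order: t = ln([SO₂Cl₂]₀/[SO₂Cl₂])/k
Step 2: t = ln(2.3/1.15)/0.068
Step 3: t = ln(2)/0.068
Step 4: t = 0.6931/0.068 = 10.19 min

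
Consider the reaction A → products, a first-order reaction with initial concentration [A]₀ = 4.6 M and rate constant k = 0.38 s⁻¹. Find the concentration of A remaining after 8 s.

0.22 M

Step 1: For a first-order reaction: [A] = [A]₀ × e^(-kt)
Step 2: [A] = 4.6 × e^(-0.38 × 8)
Step 3: [A] = 4.6 × e^(-3.04)
Step 4: [A] = 4.6 × 0.0478349 = 0.22 M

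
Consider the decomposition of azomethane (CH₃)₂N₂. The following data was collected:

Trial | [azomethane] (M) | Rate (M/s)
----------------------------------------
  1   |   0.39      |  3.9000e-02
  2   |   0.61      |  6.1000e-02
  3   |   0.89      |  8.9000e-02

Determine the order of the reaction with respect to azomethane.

first order (1)

Step 1: Compare trials to find order n where rate₂/rate₁ = ([azomethane]₂/[azomethane]₁)^n
Step 2: rate₂/rate₁ = 6.1000e-02/3.9000e-02 = 1.564
Step 3: [azomethane]₂/[azomethane]₁ = 0.61/0.39 = 1.564
Step 4: n = ln(1.564)/ln(1.564) = 1.00 ≈ 1
Step 5: The reaction is first order in azomethane.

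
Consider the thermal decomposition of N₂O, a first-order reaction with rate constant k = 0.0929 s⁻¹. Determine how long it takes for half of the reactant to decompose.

7.461 s

Step 1: For a first-order reaction, t₁/₂ = ln(2)/k
Step 2: t₁/₂ = ln(2)/0.0929
Step 3: t₁/₂ = 0.6931/0.0929 = 7.461 s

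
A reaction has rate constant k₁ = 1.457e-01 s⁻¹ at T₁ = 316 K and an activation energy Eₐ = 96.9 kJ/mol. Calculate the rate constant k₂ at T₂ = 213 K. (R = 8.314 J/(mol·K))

2.616e-09 s⁻¹

Step 1: Use the two-temperature Arrhenius form: ln(k₂/k₁) = -Eₐ/R × (1/T₂ - 1/T₁)
Step 2: Convert Eₐ to J/mol: 96.9 kJ/mol = 96900 J/mol
Step 3: 1/T₂ - 1/T₁ = 1/213 - 1/316 = 1.530279e-03 K⁻¹
Step 4: ln(k₂/k₁) = -96900/8.314 × 1.530279e-03 = -17.83546
Step 5: k₂ = k₁ × exp(-17.83546) = 1.457e-01 × 1.79539e-08 = 2.616e-09 s⁻¹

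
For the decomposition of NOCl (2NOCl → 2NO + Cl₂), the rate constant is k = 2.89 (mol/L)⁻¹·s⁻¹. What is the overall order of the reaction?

second order (2)

Step 1: The units of k for an nth-order reaction are (concentration)^(1-n)·(time)⁻¹.
Step 2: Here k has units (mol/L)⁻¹·s⁻¹, so the concentration exponent is -1.
Step 3: 1 - n = -1 ⇒ n = 2. The reaction is second order.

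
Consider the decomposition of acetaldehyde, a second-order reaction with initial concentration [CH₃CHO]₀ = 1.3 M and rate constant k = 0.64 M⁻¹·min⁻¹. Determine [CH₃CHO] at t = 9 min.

0.1532 M

Step 1: For a second-order reaction: 1/[CH₃CHO] = 1/[CH₃CHO]₀ + kt
Step 2: 1/[CH₃CHO] = 1/1.3 + 0.64 × 9
Step 3: 1/[CH₃CHO] = 0.7692 + 5.76 = 6.529
Step 4: [CH₃CHO] = 1/6.529 = 0.1532 M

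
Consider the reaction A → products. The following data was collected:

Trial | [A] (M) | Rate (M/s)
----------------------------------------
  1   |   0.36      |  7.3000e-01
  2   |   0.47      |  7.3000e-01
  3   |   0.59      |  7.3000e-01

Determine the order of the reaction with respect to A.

zeroth order (0)

Step 1: Compare trials - when concentration changes, rate stays constant.
Step 2: rate₂/rate₁ = 7.3000e-01/7.3000e-01 = 1
Step 3: [A]₂/[A]₁ = 0.47/0.36 = 1.306
Step 4: Since rate ratio ≈ (conc ratio)^0, the reaction is zeroth order.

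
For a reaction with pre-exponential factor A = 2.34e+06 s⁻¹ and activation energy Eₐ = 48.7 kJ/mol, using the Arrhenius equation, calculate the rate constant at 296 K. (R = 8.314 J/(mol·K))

5.96e-03 s⁻¹

Step 1: Use the Arrhenius equation: k = A × exp(-Eₐ/RT)
Step 2: Convert Eₐ to J/mol: 48.7 kJ/mol = 48700 J/mol
Step 3: Calculate the exponent: -Eₐ/(RT) = -48700/(8.314 × 296) = -19.78915
Step 4: k = 2.34e+06 × exp(-19.78915)
Step 5: k = 2.34e+06 × 2.54496e-09 = 5.9552e-03 s⁻¹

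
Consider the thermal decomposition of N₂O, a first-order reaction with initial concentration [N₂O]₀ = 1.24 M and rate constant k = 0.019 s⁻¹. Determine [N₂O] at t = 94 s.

0.2079 M

Step 1: For a first-order reaction: [N₂O] = [N₂O]₀ × e^(-kt)
Step 2: [N₂O] = 1.24 × e^(-0.019 × 94)
Step 3: [N₂O] = 1.24 × e^(-1.786)
Step 4: [N₂O] = 1.24 × 0.167629 = 0.2079 M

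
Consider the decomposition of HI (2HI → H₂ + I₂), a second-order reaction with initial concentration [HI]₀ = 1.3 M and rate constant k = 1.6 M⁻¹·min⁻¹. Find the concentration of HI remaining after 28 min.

0.02194 M

Step 1: For a second-order reaction: 1/[HI] = 1/[HI]₀ + kt
Step 2: 1/[HI] = 1/1.3 + 1.6 × 28
Step 3: 1/[HI] = 0.7692 + 44.8 = 45.57
Step 4: [HI] = 1/45.57 = 0.02194 M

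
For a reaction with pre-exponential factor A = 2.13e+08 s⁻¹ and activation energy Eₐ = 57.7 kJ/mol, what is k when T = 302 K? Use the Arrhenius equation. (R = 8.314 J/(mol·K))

2.23e-02 s⁻¹

Step 1: Use the Arrhenius equation: k = A × exp(-Eₐ/RT)
Step 2: Convert Eₐ to J/mol: 57.7 kJ/mol = 57700 J/mol
Step 3: Calculate the exponent: -Eₐ/(RT) = -57700/(8.314 × 302) = -22.98047
Step 4: k = 2.13e+08 × exp(-22.98047)
Step 5: k = 2.13e+08 × 1.04643e-10 = 2.2289e-02 s⁻¹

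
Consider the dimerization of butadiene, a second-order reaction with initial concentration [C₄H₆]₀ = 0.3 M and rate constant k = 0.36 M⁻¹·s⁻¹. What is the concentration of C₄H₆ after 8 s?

0.1609 M

Step 1: For a second-order reaction: 1/[C₄H₆] = 1/[C₄H₆]₀ + kt
Step 2: 1/[C₄H₆] = 1/0.3 + 0.36 × 8
Step 3: 1/[C₄H₆] = 3.333 + 2.88 = 6.213
Step 4: [C₄H₆] = 1/6.213 = 0.1609 M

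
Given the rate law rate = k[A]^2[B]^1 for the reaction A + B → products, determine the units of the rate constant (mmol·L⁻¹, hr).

(mmol·L⁻¹)⁻²·hr⁻¹

Step 1: Overall order = 2 + 1 = 3.
Step 2: rate has units mmol·L⁻¹·hr⁻¹; [A]^2[B]^1 has units (mmol·L⁻¹)^3.
Step 3: k = rate/([A]^2[B]^1), so units of k = (mmol·L⁻¹)^(1-3)·hr⁻¹ = (mmol·L⁻¹)⁻²·hr⁻¹.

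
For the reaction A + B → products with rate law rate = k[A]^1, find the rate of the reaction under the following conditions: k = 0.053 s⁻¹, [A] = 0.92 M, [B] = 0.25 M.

0.04876 M/s

Step 1: The rate law is rate = k[A]^1
Step 2: Note that the rate does not depend on [B] (zero order in B).
Step 3: rate = 0.053 × (0.92)^1 = 0.04876 M/s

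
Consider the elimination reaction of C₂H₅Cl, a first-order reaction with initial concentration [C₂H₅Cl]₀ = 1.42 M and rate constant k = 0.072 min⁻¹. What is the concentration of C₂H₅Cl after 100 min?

0.00106 M

Step 1: For a first-order reaction: [C₂H₅Cl] = [C₂H₅Cl]₀ × e^(-kt)
Step 2: [C₂H₅Cl] = 1.42 × e^(-0.072 × 100)
Step 3: [C₂H₅Cl] = 1.42 × e^(-7.2)
Step 4: [C₂H₅Cl] = 1.42 × 0.000746586 = 0.00106 M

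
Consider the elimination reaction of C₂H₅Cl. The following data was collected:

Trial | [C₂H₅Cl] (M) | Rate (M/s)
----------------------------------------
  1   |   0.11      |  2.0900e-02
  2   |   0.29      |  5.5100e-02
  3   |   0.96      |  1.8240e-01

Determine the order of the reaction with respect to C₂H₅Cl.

first order (1)

Step 1: Compare trials to find order n where rate₂/rate₁ = ([C₂H₅Cl]₂/[C₂H₅Cl]₁)^n
Step 2: rate₂/rate₁ = 5.5100e-02/2.0900e-02 = 2.636
Step 3: [C₂H₅Cl]₂/[C₂H₅Cl]₁ = 0.29/0.11 = 2.636
Step 4: n = ln(2.636)/ln(2.636) = 1.00 ≈ 1
Step 5: The reaction is first order in C₂H₅Cl.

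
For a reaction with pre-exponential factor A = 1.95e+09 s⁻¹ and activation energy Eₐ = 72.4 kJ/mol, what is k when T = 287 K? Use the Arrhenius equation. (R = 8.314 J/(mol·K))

1.30e-04 s⁻¹

Step 1: Use the Arrhenius equation: k = A × exp(-Eₐ/RT)
Step 2: Convert Eₐ to J/mol: 72.4 kJ/mol = 72400 J/mol
Step 3: Calculate the exponent: -Eₐ/(RT) = -72400/(8.314 × 287) = -30.34217
Step 4: k = 1.95e+09 × exp(-30.34217)
Step 5: k = 1.95e+09 × 6.64604e-14 = 1.2960e-04 s⁻¹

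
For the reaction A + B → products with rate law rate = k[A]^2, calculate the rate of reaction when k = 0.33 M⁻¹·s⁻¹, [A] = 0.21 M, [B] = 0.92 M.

0.01455 M/s

Step 1: The rate law is rate = k[A]^2
Step 2: Note that the rate does not depend on [B] (zero order in B).
Step 3: rate = 0.33 × (0.21)^2 = 0.014553 M/s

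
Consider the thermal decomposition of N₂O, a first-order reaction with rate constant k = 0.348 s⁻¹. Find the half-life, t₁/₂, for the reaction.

1.992 s

Step 1: For a first-order reaction, t₁/₂ = ln(2)/k
Step 2: t₁/₂ = ln(2)/0.348
Step 3: t₁/₂ = 0.6931/0.348 = 1.992 s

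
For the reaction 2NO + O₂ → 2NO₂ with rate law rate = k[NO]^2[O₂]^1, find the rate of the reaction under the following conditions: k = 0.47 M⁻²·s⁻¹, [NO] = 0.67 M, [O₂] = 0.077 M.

0.01625 M/s

Step 1: The rate law is rate = k[NO]^2[O₂]^1
Step 2: Substitute: rate = 0.47 × (0.67)^2 × (0.077)^1
Step 3: rate = 0.47 × 0.4489 × 0.077 = 0.0162457 M/s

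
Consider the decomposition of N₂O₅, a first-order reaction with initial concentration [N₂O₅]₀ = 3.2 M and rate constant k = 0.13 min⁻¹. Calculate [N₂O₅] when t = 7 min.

1.288 M

Step 1: For a first-order reaction: [N₂O₅] = [N₂O₅]₀ × e^(-kt)
Step 2: [N₂O₅] = 3.2 × e^(-0.13 × 7)
Step 3: [N₂O₅] = 3.2 × e^(-0.91)
Step 4: [N₂O₅] = 3.2 × 0.402524 = 1.288 M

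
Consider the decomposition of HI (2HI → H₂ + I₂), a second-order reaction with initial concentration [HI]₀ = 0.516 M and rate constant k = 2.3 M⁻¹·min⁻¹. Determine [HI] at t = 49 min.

0.008723 M

Step 1: For a second-order reaction: 1/[HI] = 1/[HI]₀ + kt
Step 2: 1/[HI] = 1/0.516 + 2.3 × 49
Step 3: 1/[HI] = 1.938 + 112.7 = 114.6
Step 4: [HI] = 1/114.6 = 0.008723 M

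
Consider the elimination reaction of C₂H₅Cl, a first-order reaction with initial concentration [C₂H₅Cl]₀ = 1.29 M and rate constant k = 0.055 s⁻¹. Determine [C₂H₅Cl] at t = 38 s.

0.1596 M

Step 1: For a first-order reaction: [C₂H₅Cl] = [C₂H₅Cl]₀ × e^(-kt)
Step 2: [C₂H₅Cl] = 1.29 × e^(-0.055 × 38)
Step 3: [C₂H₅Cl] = 1.29 × e^(-2.09)
Step 4: [C₂H₅Cl] = 1.29 × 0.123687 = 0.1596 M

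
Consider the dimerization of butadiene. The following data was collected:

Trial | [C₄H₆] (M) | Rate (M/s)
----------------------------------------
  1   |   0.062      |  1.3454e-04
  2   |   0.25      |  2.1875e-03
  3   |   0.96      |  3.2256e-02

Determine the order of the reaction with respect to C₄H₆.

second order (2)

Step 1: Compare trials to find order n where rate₂/rate₁ = ([C₄H₆]₂/[C₄H₆]₁)^n
Step 2: rate₂/rate₁ = 2.1875e-03/1.3454e-04 = 16.26
Step 3: [C₄H₆]₂/[C₄H₆]₁ = 0.25/0.062 = 4.032
Step 4: n = ln(16.26)/ln(4.032) = 2.00 ≈ 2
Step 5: The reaction is second order in C₄H₆.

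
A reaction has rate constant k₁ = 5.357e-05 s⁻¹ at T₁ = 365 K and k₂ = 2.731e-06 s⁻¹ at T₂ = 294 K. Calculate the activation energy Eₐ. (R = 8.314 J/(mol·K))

37.4 kJ/mol

Step 1: Use the two-temperature Arrhenius form: ln(k₂/k₁) = -Eₐ/R × (1/T₂ - 1/T₁)
Step 2: ln(k₂/k₁) = ln(2.731e-06/5.357e-05) = ln(0.05098) = -2.97632
Step 3: 1/T₂ - 1/T₁ = 1/294 - 1/365 = 6.616345e-04 K⁻¹
Step 4: Eₐ = -R × ln(k₂/k₁) / (1/T₂ - 1/T₁) = -8.314 × -2.97632 / 6.616345e-04
Step 5: Eₐ = 3.7400e+04 J/mol = 37.4 kJ/mol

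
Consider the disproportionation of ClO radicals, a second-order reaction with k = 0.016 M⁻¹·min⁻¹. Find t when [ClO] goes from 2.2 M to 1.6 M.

10.65 min

Step 1: For second-order: t = (1/[ClO] - 1/[ClO]₀)/k
Step 2: t = (1/1.6 - 1/2.2)/0.016
Step 3: t = (0.625 - 0.4545)/0.016
Step 4: t = 0.1705/0.016 = 10.65 min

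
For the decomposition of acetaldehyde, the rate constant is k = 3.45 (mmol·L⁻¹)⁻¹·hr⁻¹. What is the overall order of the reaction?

second order (2)

Step 1: The units of k for an nth-order reaction are (concentration)^(1-n)·(time)⁻¹.
Step 2: Here k has units (mmol·L⁻¹)⁻¹·hr⁻¹, so the concentration exponent is -1.
Step 3: 1 - n = -1 ⇒ n = 2. The reaction is second order.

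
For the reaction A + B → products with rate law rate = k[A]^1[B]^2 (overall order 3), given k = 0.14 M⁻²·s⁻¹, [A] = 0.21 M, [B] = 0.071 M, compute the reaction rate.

0.0001482 M/s

Step 1: The rate law is rate = k[A]^1[B]^2, overall order = 1+2 = 3
Step 2: Substitute values: rate = 0.14 × (0.21)^1 × (0.071)^2
Step 3: rate = 0.14 × 0.21 × 0.005041 = 0.000148205 M/s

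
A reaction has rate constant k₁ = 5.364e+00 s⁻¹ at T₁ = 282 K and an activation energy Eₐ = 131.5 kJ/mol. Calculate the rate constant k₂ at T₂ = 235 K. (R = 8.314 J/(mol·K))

7.207e-05 s⁻¹

Step 1: Use the two-temperature Arrhenius form: ln(k₂/k₁) = -Eₐ/R × (1/T₂ - 1/T₁)
Step 2: Convert Eₐ to J/mol: 131.5 kJ/mol = 131500 J/mol
Step 3: 1/T₂ - 1/T₁ = 1/235 - 1/282 = 7.092199e-04 K⁻¹
Step 4: ln(k₂/k₁) = -131500/8.314 × 7.092199e-04 = -11.21751
Step 5: k₂ = k₁ × exp(-11.21751) = 5.364e+00 × 1.34368e-05 = 7.207e-05 s⁻¹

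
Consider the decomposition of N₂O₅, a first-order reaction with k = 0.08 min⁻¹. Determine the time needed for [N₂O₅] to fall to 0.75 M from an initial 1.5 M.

8.664 min

Step 1: For first-order: t = ln([N₂O₅]₀/[N₂O₅])/k
Step 2: t = ln(1.5/0.75)/0.08
Step 3: t = ln(2)/0.08
Step 4: t = 0.6931/0.08 = 8.664 min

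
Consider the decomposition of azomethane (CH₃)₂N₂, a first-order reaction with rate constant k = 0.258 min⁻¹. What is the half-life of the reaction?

2.687 min

Step 1: For a first-order reaction, t₁/₂ = ln(2)/k
Step 2: t₁/₂ = ln(2)/0.258
Step 3: t₁/₂ = 0.6931/0.258 = 2.687 min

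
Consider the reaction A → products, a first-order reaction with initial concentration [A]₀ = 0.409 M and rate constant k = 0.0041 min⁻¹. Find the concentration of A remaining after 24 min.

0.3707 M

Step 1: For a first-order reaction: [A] = [A]₀ × e^(-kt)
Step 2: [A] = 0.409 × e^(-0.0041 × 24)
Step 3: [A] = 0.409 × e^(-0.0984)
Step 4: [A] = 0.409 × 0.906286 = 0.3707 M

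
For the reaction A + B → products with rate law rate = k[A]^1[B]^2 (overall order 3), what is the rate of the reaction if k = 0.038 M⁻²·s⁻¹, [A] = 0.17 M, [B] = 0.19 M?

0.0002332 M/s

Step 1: The rate law is rate = k[A]^1[B]^2, overall order = 1+2 = 3
Step 2: Substitute values: rate = 0.038 × (0.17)^1 × (0.19)^2
Step 3: rate = 0.038 × 0.17 × 0.0361 = 0.000233206 M/s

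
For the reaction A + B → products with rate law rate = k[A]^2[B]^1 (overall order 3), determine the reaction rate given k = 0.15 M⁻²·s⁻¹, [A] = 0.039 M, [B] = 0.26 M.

5.932e-05 M/s

Step 1: The rate law is rate = k[A]^2[B]^1, overall order = 2+1 = 3
Step 2: Substitute values: rate = 0.15 × (0.039)^2 × (0.26)^1
Step 3: rate = 0.15 × 0.001521 × 0.26 = 5.9319e-05 M/s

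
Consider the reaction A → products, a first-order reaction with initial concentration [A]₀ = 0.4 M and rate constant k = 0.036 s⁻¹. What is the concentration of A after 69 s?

0.03336 M

Step 1: For a first-order reaction: [A] = [A]₀ × e^(-kt)
Step 2: [A] = 0.4 × e^(-0.036 × 69)
Step 3: [A] = 0.4 × e^(-2.484)
Step 4: [A] = 0.4 × 0.0834089 = 0.03336 M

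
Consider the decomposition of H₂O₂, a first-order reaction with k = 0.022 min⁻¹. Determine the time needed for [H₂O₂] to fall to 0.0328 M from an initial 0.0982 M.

49.84 min

Step 1: For first-order: t = ln([H₂O₂]₀/[H₂O₂])/k
Step 2: t = ln(0.0982/0.0328)/0.022
Step 3: t = ln(2.994)/0.022
Step 4: t = 1.097/0.022 = 49.84 min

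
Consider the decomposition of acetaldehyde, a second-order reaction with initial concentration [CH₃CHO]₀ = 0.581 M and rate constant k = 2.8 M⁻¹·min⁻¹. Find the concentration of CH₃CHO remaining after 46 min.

0.007662 M

Step 1: For a second-order reaction: 1/[CH₃CHO] = 1/[CH₃CHO]₀ + kt
Step 2: 1/[CH₃CHO] = 1/0.581 + 2.8 × 46
Step 3: 1/[CH₃CHO] = 1.721 + 128.8 = 130.5
Step 4: [CH₃CHO] = 1/130.5 = 0.007662 M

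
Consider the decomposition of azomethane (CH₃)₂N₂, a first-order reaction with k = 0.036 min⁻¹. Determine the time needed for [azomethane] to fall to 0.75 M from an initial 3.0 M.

38.51 min

Step 1: For first-order: t = ln([azomethane]₀/[azomethane])/k
Step 2: t = ln(3.0/0.75)/0.036
Step 3: t = ln(4)/0.036
Step 4: t = 1.386/0.036 = 38.51 min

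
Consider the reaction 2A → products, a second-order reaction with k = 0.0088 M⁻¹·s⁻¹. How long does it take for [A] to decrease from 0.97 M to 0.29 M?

274.7 s

Step 1: For second-order: t = (1/[A] - 1/[A]₀)/k
Step 2: t = (1/0.29 - 1/0.97)/0.0088
Step 3: t = (3.448 - 1.031)/0.0088
Step 4: t = 2.417/0.0088 = 274.7 s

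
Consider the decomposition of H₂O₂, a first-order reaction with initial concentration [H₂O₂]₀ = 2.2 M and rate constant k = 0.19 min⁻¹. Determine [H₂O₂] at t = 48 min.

0.0002408 M

Step 1: For a first-order reaction: [H₂O₂] = [H₂O₂]₀ × e^(-kt)
Step 2: [H₂O₂] = 2.2 × e^(-0.19 × 48)
Step 3: [H₂O₂] = 2.2 × e^(-9.12)
Step 4: [H₂O₂] = 2.2 × 0.000109455 = 0.0002408 M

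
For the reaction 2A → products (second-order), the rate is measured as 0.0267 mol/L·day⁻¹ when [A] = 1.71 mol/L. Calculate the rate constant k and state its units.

0.009131 (mol/L)⁻¹·day⁻¹

Step 1: rate = k[A]^2, so k = rate / [A]^2.
Step 2: k = 0.0267 / (1.71)^2 = 0.0267 / 2.924.
Step 3: k = 0.009131 (mol/L)⁻¹·day⁻¹.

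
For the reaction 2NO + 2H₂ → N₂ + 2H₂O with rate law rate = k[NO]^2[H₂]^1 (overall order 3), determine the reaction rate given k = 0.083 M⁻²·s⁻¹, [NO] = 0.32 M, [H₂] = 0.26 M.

0.00221 M/s

Step 1: The rate law is rate = k[NO]^2[H₂]^1, overall order = 2+1 = 3
Step 2: Substitute values: rate = 0.083 × (0.32)^2 × (0.26)^1
Step 3: rate = 0.083 × 0.1024 × 0.26 = 0.00220979 M/s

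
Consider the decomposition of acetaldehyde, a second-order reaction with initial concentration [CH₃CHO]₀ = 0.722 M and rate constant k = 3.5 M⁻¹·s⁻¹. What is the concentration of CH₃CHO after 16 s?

0.01743 M

Step 1: For a second-order reaction: 1/[CH₃CHO] = 1/[CH₃CHO]₀ + kt
Step 2: 1/[CH₃CHO] = 1/0.722 + 3.5 × 16
Step 3: 1/[CH₃CHO] = 1.385 + 56 = 57.39
Step 4: [CH₃CHO] = 1/57.39 = 0.01743 M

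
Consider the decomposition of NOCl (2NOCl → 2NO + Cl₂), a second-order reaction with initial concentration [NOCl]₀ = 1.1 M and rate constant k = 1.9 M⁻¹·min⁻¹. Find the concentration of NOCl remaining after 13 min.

0.03905 M

Step 1: For a second-order reaction: 1/[NOCl] = 1/[NOCl]₀ + kt
Step 2: 1/[NOCl] = 1/1.1 + 1.9 × 13
Step 3: 1/[NOCl] = 0.9091 + 24.7 = 25.61
Step 4: [NOCl] = 1/25.61 = 0.03905 M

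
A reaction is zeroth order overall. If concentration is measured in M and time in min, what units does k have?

M·min⁻¹

Step 1: For overall order n, rate = k × (concentration)^n.
Step 2: Rate has units M·min⁻¹; concentration term has units M^0.
Step 3: k = rate / (concentration)^n, so units of k = M^(1-0)·min⁻¹ = M·min⁻¹.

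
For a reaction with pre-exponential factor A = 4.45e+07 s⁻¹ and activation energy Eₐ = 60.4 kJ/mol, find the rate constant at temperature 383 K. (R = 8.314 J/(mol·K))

2.57e-01 s⁻¹

Step 1: Use the Arrhenius equation: k = A × exp(-Eₐ/RT)
Step 2: Convert Eₐ to J/mol: 60.4 kJ/mol = 60400 J/mol
Step 3: Calculate the exponent: -Eₐ/(RT) = -60400/(8.314 × 383) = -18.96829
Step 4: k = 4.45e+07 × exp(-18.96829)
Step 5: k = 4.45e+07 × 5.78331e-09 = 2.5736e-01 s⁻¹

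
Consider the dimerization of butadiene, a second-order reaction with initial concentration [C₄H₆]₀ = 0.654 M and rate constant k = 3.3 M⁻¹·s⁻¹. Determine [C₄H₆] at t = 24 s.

0.01239 M

Step 1: For a second-order reaction: 1/[C₄H₆] = 1/[C₄H₆]₀ + kt
Step 2: 1/[C₄H₆] = 1/0.654 + 3.3 × 24
Step 3: 1/[C₄H₆] = 1.529 + 79.2 = 80.73
Step 4: [C₄H₆] = 1/80.73 = 0.01239 M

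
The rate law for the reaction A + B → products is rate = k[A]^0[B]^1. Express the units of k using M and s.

s⁻¹

Step 1: Overall order = 0 + 1 = 1.
Step 2: rate has units M·s⁻¹; [A]^0[B]^1 has units M^1.
Step 3: k = rate/([A]^0[B]^1), so units of k = M^(1-1)·s⁻¹ = s⁻¹.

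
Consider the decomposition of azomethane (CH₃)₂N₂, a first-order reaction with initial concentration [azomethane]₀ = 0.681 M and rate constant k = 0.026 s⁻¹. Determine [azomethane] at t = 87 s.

0.07092 M

Step 1: For a first-order reaction: [azomethane] = [azomethane]₀ × e^(-kt)
Step 2: [azomethane] = 0.681 × e^(-0.026 × 87)
Step 3: [azomethane] = 0.681 × e^(-2.262)
Step 4: [azomethane] = 0.681 × 0.104142 = 0.07092 M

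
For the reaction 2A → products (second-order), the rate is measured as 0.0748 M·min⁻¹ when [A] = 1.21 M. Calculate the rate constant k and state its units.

0.05109 M⁻¹·min⁻¹

Step 1: rate = k[A]^2, so k = rate / [A]^2.
Step 2: k = 0.0748 / (1.21)^2 = 0.0748 / 1.464.
Step 3: k = 0.05109 M⁻¹·min⁻¹.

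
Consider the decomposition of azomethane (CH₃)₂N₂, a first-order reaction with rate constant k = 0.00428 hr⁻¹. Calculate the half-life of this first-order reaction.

162 hr

Step 1: For a first-order reaction, t₁/₂ = ln(2)/k
Step 2: t₁/₂ = ln(2)/0.00428
Step 3: t₁/₂ = 0.6931/0.00428 = 162 hr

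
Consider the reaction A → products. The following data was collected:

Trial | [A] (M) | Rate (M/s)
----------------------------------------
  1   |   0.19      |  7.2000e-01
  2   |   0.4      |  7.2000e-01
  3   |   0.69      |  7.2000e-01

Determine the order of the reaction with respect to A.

zeroth order (0)

Step 1: Compare trials - when concentration changes, rate stays constant.
Step 2: rate₂/rate₁ = 7.2000e-01/7.2000e-01 = 1
Step 3: [A]₂/[A]₁ = 0.4/0.19 = 2.105
Step 4: Since rate ratio ≈ (conc ratio)^0, the reaction is zeroth order.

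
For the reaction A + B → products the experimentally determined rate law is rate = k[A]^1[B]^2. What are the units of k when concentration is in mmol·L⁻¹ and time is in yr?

(mmol·L⁻¹)⁻²·yr⁻¹

Step 1: Overall order = 1 + 2 = 3.
Step 2: rate has units mmol·L⁻¹·yr⁻¹; [A]^1[B]^2 has units (mmol·L⁻¹)^3.
Step 3: k = rate/([A]^1[B]^2), so units of k = (mmol·L⁻¹)^(1-3)·yr⁻¹ = (mmol·L⁻¹)⁻²·yr⁻¹.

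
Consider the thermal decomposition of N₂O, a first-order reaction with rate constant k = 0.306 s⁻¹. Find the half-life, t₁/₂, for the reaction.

2.265 s

Step 1: For a first-order reaction, t₁/₂ = ln(2)/k
Step 2: t₁/₂ = ln(2)/0.306
Step 3: t₁/₂ = 0.6931/0.306 = 2.265 s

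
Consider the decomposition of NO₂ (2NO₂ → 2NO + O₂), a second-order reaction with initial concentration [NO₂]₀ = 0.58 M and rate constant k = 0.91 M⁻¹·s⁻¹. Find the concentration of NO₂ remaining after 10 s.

0.09239 M

Step 1: For a second-order reaction: 1/[NO₂] = 1/[NO₂]₀ + kt
Step 2: 1/[NO₂] = 1/0.58 + 0.91 × 10
Step 3: 1/[NO₂] = 1.724 + 9.1 = 10.82
Step 4: [NO₂] = 1/10.82 = 0.09239 M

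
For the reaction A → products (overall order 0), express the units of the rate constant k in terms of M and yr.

M·yr⁻¹

Step 1: For overall order n, rate = k × (concentration)^n.
Step 2: Rate has units M·yr⁻¹; concentration term has units M^0.
Step 3: k = rate / (concentration)^n, so units of k = M^(1-0)·yr⁻¹ = M·yr⁻¹.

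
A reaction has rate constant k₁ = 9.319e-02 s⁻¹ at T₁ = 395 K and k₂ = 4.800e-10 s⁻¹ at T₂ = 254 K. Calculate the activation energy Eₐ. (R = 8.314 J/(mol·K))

112.9 kJ/mol

Step 1: Use the two-temperature Arrhenius form: ln(k₂/k₁) = -Eₐ/R × (1/T₂ - 1/T₁)
Step 2: ln(k₂/k₁) = ln(4.800e-10/9.319e-02) = ln(5.15077e-09) = -19.0841
Step 3: 1/T₂ - 1/T₁ = 1/254 - 1/395 = 1.405362e-03 K⁻¹
Step 4: Eₐ = -R × ln(k₂/k₁) / (1/T₂ - 1/T₁) = -8.314 × -19.0841 / 1.405362e-03
Step 5: Eₐ = 1.1290e+05 J/mol = 112.9 kJ/mol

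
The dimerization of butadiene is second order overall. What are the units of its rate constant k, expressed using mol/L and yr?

(mol/L)⁻¹·yr⁻¹

Step 1: For overall order n, rate = k × (concentration)^n.
Step 2: Rate has units mol/L·yr⁻¹; concentration term has units (mol/L)^2.
Step 3: k = rate / (concentration)^n, so units of k = (mol/L)^(1-2)·yr⁻¹ = (mol/L)⁻¹·yr⁻¹.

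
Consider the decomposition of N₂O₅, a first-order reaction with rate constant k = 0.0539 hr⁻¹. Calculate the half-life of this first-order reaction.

12.86 hr

Step 1: For a first-order reaction, t₁/₂ = ln(2)/k
Step 2: t₁/₂ = ln(2)/0.0539
Step 3: t₁/₂ = 0.6931/0.0539 = 12.86 hr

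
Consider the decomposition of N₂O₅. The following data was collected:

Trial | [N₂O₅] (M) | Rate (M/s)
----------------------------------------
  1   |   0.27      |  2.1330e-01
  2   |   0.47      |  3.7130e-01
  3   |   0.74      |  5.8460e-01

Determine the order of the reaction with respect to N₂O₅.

first order (1)

Step 1: Compare trials to find order n where rate₂/rate₁ = ([N₂O₅]₂/[N₂O₅]₁)^n
Step 2: rate₂/rate₁ = 3.7130e-01/2.1330e-01 = 1.741
Step 3: [N₂O₅]₂/[N₂O₅]₁ = 0.47/0.27 = 1.741
Step 4: n = ln(1.741)/ln(1.741) = 1.00 ≈ 1
Step 5: The reaction is first order in N₂O₅.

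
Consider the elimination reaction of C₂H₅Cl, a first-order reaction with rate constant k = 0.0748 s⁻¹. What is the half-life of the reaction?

9.267 s

Step 1: For a first-order reaction, t₁/₂ = ln(2)/k
Step 2: t₁/₂ = ln(2)/0.0748
Step 3: t₁/₂ = 0.6931/0.0748 = 9.267 s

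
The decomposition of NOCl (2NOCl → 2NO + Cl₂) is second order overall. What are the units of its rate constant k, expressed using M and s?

M⁻¹·s⁻¹

Step 1: For overall order n, rate = k × (concentration)^n.
Step 2: Rate has units M·s⁻¹; concentration term has units M^2.
Step 3: k = rate / (concentration)^n, so units of k = M^(1-2)·s⁻¹ = M⁻¹·s⁻¹.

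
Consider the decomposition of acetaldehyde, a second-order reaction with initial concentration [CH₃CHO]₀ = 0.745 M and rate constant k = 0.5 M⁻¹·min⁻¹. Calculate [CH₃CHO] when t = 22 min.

0.08102 M

Step 1: For a second-order reaction: 1/[CH₃CHO] = 1/[CH₃CHO]₀ + kt
Step 2: 1/[CH₃CHO] = 1/0.745 + 0.5 × 22
Step 3: 1/[CH₃CHO] = 1.342 + 11 = 12.34
Step 4: [CH₃CHO] = 1/12.34 = 0.08102 M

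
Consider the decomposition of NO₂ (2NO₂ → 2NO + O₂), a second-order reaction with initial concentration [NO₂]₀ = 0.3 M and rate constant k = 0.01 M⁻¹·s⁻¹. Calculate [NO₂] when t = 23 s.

0.2806 M

Step 1: For a second-order reaction: 1/[NO₂] = 1/[NO₂]₀ + kt
Step 2: 1/[NO₂] = 1/0.3 + 0.01 × 23
Step 3: 1/[NO₂] = 3.333 + 0.23 = 3.563
Step 4: [NO₂] = 1/3.563 = 0.2806 M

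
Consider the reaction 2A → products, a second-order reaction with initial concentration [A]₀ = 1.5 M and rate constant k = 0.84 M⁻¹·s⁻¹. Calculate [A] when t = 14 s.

0.08047 M

Step 1: For a second-order reaction: 1/[A] = 1/[A]₀ + kt
Step 2: 1/[A] = 1/1.5 + 0.84 × 14
Step 3: 1/[A] = 0.6667 + 11.76 = 12.43
Step 4: [A] = 1/12.43 = 0.08047 M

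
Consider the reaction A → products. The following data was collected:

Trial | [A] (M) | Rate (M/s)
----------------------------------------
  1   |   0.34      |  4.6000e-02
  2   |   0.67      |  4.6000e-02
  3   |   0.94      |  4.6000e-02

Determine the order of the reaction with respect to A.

zeroth order (0)

Step 1: Compare trials - when concentration changes, rate stays constant.
Step 2: rate₂/rate₁ = 4.6000e-02/4.6000e-02 = 1
Step 3: [A]₂/[A]₁ = 0.67/0.34 = 1.971
Step 4: Since rate ratio ≈ (conc ratio)^0, the reaction is zeroth order.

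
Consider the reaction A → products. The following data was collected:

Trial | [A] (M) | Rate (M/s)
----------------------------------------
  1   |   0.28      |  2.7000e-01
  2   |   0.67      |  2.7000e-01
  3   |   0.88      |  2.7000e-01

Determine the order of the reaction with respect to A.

zeroth order (0)

Step 1: Compare trials - when concentration changes, rate stays constant.
Step 2: rate₂/rate₁ = 2.7000e-01/2.7000e-01 = 1
Step 3: [A]₂/[A]₁ = 0.67/0.28 = 2.393
Step 4: Since rate ratio ≈ (conc ratio)^0, the reaction is zeroth order.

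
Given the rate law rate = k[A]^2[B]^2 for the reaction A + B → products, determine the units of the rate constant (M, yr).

M⁻³·yr⁻¹

Step 1: Overall order = 2 + 2 = 4.
Step 2: rate has units M·yr⁻¹; [A]^2[B]^2 has units M^4.
Step 3: k = rate/([A]^2[B]^2), so units of k = M^(1-4)·yr⁻¹ = M⁻³·yr⁻¹.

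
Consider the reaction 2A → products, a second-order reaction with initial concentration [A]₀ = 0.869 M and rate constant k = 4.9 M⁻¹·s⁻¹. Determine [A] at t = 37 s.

0.005481 M

Step 1: For a second-order reaction: 1/[A] = 1/[A]₀ + kt
Step 2: 1/[A] = 1/0.869 + 4.9 × 37
Step 3: 1/[A] = 1.151 + 181.3 = 182.5
Step 4: [A] = 1/182.5 = 0.005481 M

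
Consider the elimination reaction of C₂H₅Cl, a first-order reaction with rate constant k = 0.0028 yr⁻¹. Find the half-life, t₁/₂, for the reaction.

247.6 yr

Step 1: For a first-order reaction, t₁/₂ = ln(2)/k
Step 2: t₁/₂ = ln(2)/0.0028
Step 3: t₁/₂ = 0.6931/0.0028 = 247.6 yr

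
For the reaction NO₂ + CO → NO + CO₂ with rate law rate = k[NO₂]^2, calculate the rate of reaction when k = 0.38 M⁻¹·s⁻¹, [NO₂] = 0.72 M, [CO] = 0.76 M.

0.197 M/s

Step 1: The rate law is rate = k[NO₂]^2
Step 2: Note that the rate does not depend on [CO] (zero order in CO).
Step 3: rate = 0.38 × (0.72)^2 = 0.196992 M/s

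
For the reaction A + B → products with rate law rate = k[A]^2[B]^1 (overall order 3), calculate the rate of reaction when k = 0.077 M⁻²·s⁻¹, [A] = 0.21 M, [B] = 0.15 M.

0.0005094 M/s

Step 1: The rate law is rate = k[A]^2[B]^1, overall order = 2+1 = 3
Step 2: Substitute values: rate = 0.077 × (0.21)^2 × (0.15)^1
Step 3: rate = 0.077 × 0.0441 × 0.15 = 0.000509355 M/s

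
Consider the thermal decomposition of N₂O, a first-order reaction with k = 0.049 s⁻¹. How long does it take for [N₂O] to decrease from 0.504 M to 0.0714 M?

39.88 s

Step 1: For first-order: t = ln([N₂O]₀/[N₂O])/k
Step 2: t = ln(0.504/0.0714)/0.049
Step 3: t = ln(7.059)/0.049
Step 4: t = 1.954/0.049 = 39.88 s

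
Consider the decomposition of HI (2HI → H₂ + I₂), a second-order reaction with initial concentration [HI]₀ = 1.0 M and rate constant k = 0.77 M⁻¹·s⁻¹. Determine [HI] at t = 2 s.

0.3937 M

Step 1: For a second-order reaction: 1/[HI] = 1/[HI]₀ + kt
Step 2: 1/[HI] = 1/1.0 + 0.77 × 2
Step 3: 1/[HI] = 1 + 1.54 = 2.54
Step 4: [HI] = 1/2.54 = 0.3937 M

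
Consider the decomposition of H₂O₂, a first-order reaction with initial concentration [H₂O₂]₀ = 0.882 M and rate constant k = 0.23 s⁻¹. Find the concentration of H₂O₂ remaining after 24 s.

0.003533 M

Step 1: For a first-order reaction: [H₂O₂] = [H₂O₂]₀ × e^(-kt)
Step 2: [H₂O₂] = 0.882 × e^(-0.23 × 24)
Step 3: [H₂O₂] = 0.882 × e^(-5.52)
Step 4: [H₂O₂] = 0.882 × 0.00400585 = 0.003533 M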